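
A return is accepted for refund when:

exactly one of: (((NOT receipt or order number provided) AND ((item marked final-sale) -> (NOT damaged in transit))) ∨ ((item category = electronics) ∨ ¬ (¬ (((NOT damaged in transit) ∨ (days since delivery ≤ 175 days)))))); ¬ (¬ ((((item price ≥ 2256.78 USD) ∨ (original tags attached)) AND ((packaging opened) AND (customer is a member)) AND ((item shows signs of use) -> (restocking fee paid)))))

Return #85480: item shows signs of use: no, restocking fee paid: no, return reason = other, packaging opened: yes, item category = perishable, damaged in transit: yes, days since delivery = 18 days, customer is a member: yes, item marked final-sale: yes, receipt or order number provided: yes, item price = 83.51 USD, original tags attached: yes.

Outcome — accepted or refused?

Refused

Atomic conditions:
  NOT receipt or order number provided: yes → false
  item marked final-sale: yes → true
  NOT damaged in transit: yes → false
  item category = electronics: perishable == electronics is false
  days since delivery ≤ 175 days: 18 ≤ 175 is true
  item price ≥ 2256.78 USD: 83.51 ≥ 2256.78 is false
  original tags attached: yes → true
  packaging opened: yes → true
  customer is a member: yes → true
  item shows signs of use: no → false
  restocking fee paid: no → false
Combine:
[1.1.2] true → false = false
[1.1] false AND false = false
[1.2.2.1.1] false OR true = true
[1.2.2.1] NOT true = false
[1.2.2] NOT false = true
[1.2] false OR true = true
[1] false OR true = true
[2.1.1.1] false OR true = true
[2.1.1.2] true AND true = true
[2.1.1.3] false → false (antecedent false ⇒ implication holds) = true
[2.1.1] true AND true AND true = true
[2.1] NOT true = false
[2] NOT false = true
[root] exactly-one(true, true) = false
Overall: false → refused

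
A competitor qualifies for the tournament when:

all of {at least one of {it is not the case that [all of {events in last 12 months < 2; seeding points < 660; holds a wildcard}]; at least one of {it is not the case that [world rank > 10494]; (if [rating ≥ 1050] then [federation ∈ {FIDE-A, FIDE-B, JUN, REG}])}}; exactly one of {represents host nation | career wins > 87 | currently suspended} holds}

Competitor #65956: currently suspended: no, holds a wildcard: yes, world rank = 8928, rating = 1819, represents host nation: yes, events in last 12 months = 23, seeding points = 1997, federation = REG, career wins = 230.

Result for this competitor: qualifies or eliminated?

Atomic conditions:
  events in last 12 months < 2: 23 < 2 is false
  seeding points < 660: 1997 < 660 is false
  holds a wildcard: yes → true
  world rank > 10494: 8928 > 10494 is false
  rating ≥ 1050: 1819 ≥ 1050 is true
  federation ∈ {FIDE-A, FIDE-B, JUN, REG}: REG is in the set → true
  represents host nation: yes → true
  career wins > 87: 230 > 87 is true
  currently suspended: no → false
Combine:
[1.1.1] false AND false AND true = false
[1.1] NOT false = true
[1.2.1] NOT false = true
[1.2.2] true → true = true
[1.2] true OR true = true
[1] true OR true = true
[2] exactly-one(true, true, false) = false
[root] true AND false = false
Overall: false → eliminated

Eliminated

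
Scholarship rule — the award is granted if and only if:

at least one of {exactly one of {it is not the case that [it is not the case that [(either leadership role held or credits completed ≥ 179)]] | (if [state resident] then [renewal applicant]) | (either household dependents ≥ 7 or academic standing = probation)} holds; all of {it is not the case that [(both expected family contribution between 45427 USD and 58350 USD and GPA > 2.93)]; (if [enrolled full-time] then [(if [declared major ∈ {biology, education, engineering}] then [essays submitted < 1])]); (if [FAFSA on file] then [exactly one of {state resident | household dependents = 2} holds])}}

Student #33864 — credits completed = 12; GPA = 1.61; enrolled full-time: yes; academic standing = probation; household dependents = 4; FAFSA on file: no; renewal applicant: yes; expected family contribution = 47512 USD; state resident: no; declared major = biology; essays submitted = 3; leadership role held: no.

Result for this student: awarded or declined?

Declined

Atomic conditions:
  leadership role held: no → false
  credits completed ≥ 179: 12 ≥ 179 is false
  state resident: no → false
  renewal applicant: yes → true
  household dependents ≥ 7: 4 ≥ 7 is false
  academic standing = probation: probation == probation is true
  expected family contribution between 45427 USD and 58350 USD: 47512 in [45427, 58350] is true
  GPA > 2.93: 1.61 > 2.93 is false
  enrolled full-time: yes → true
  declared major ∈ {biology, education, engineering}: biology is in the set → true
  essays submitted < 1: 3 < 1 is false
  FAFSA on file: no → false
  household dependents = 2: 4 == 2 is false
Combine:
[1.1.1.1] false OR false = false
[1.1.1] NOT false = true
[1.1] NOT true = false
[1.2] false → true (antecedent false ⇒ implication holds) = true
[1.3] false OR true = true
[1] exactly-one(false, true, true) = false
[2.1.1] true AND false = false
[2.1] NOT false = true
[2.2.2] true → false = false
[2.2] true → false = false
[2.3.2] exactly-one(false, false) = false
[2.3] false → false (antecedent false ⇒ implication holds) = true
[2] true AND false AND true = false
[root] false OR false = false
Overall: false → declined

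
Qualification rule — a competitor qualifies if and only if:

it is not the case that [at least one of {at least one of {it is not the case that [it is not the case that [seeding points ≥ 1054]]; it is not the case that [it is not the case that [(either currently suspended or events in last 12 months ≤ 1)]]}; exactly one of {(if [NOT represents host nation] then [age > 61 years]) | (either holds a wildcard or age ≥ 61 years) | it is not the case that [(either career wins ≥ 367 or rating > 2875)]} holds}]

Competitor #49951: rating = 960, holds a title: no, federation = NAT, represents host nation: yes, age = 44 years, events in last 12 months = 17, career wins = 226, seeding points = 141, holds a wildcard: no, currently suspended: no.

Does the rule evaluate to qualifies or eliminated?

Atomic conditions:
  seeding points ≥ 1054: 141 ≥ 1054 is false
  currently suspended: no → false
  events in last 12 months ≤ 1: 17 ≤ 1 is false
  NOT represents host nation: yes → false
  age > 61 years: 44 > 61 is false
  holds a wildcard: no → false
  age ≥ 61 years: 44 ≥ 61 is false
  career wins ≥ 367: 226 ≥ 367 is false
  rating > 2875: 960 > 2875 is false
Combine:
[1.1.1.1] NOT false = true
[1.1.1] NOT true = false
[1.1.2.1.1] false OR false = false
[1.1.2.1] NOT false = true
[1.1.2] NOT true = false
[1.1] false OR false = false
[1.2.1] false → false (antecedent false ⇒ implication holds) = true
[1.2.2] false OR false = false
[1.2.3.1] false OR false = false
[1.2.3] NOT false = true
[1.2] exactly-one(true, false, true) = false
[1] false OR false = false
[root] NOT false = true
Overall: true → qualifies

Qualifies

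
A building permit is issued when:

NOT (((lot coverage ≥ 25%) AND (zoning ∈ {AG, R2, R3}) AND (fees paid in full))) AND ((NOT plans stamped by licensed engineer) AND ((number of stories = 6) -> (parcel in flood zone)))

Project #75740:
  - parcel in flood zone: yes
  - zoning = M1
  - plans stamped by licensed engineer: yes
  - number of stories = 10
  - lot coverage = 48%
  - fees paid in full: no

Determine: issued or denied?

Atomic conditions:
  lot coverage ≥ 25%: 48 ≥ 25 is true
  zoning ∈ {AG, R2, R3}: M1 is not in the set → false
  fees paid in full: no → false
  NOT plans stamped by licensed engineer: yes → false
  number of stories = 6: 10 == 6 is false
  parcel in flood zone: yes → true
Combine:
[1.1] true AND false AND false = false
[1] NOT false = true
[2.2] false → true (antecedent false ⇒ implication holds) = true
[2] false AND true = false
[root] true AND false = false
Overall: false → denied

Denied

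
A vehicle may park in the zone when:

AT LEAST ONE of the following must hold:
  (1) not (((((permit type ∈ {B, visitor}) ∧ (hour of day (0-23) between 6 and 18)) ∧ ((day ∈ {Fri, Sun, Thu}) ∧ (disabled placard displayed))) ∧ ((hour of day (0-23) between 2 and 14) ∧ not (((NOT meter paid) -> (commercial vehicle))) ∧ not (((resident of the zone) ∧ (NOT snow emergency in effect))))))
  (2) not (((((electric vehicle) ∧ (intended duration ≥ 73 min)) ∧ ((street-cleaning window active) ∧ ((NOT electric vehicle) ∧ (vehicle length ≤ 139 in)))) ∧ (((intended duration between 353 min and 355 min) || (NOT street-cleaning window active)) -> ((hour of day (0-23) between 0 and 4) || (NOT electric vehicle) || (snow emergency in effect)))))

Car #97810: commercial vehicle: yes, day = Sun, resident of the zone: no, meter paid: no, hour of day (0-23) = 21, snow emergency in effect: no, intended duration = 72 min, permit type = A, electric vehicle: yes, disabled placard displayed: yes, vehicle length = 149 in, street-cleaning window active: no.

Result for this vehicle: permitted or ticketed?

Atomic conditions:
  permit type ∈ {B, visitor}: A is not in the set → false
  hour of day (0-23) between 6 and 18: 21 in [6, 18] is false
  day ∈ {Fri, Sun, Thu}: Sun is in the set → true
  disabled placard displayed: yes → true
  hour of day (0-23) between 2 and 14: 21 in [2, 14] is false
  NOT meter paid: no → true
  commercial vehicle: yes → true
  resident of the zone: no → false
  NOT snow emergency in effect: no → true
  electric vehicle: yes → true
  intended duration ≥ 73 min: 72 ≥ 73 is false
  street-cleaning window active: no → false
  NOT electric vehicle: yes → false
  vehicle length ≤ 139 in: 149 ≤ 139 is false
  intended duration between 353 min and 355 min: 72 in [353, 355] is false
  NOT street-cleaning window active: no → true
  hour of day (0-23) between 0 and 4: 21 in [0, 4] is false
  snow emergency in effect: no → false
Combine:
[1.1.1.1] false AND false = false
[1.1.1.2] true AND true = true
[1.1.1] false AND true = false
[1.1.2.2.1] true → true = true
[1.1.2.2] NOT true = false
[1.1.2.3.1] false AND true = false
[1.1.2.3] NOT false = true
[1.1.2] false AND false AND true = false
[1.1] false AND false = false
[1] NOT false = true
[2.1.1.1] true AND false = false
[2.1.1.2.2] false AND false = false
[2.1.1.2] false AND false = false
[2.1.1] false AND false = false
[2.1.2.1] false OR true = true
[2.1.2.2] false OR false OR false = false
[2.1.2] true → false = false
[2.1] false AND false = false
[2] NOT false = true
[root] true OR true = true
Overall: true → permitted

Permitted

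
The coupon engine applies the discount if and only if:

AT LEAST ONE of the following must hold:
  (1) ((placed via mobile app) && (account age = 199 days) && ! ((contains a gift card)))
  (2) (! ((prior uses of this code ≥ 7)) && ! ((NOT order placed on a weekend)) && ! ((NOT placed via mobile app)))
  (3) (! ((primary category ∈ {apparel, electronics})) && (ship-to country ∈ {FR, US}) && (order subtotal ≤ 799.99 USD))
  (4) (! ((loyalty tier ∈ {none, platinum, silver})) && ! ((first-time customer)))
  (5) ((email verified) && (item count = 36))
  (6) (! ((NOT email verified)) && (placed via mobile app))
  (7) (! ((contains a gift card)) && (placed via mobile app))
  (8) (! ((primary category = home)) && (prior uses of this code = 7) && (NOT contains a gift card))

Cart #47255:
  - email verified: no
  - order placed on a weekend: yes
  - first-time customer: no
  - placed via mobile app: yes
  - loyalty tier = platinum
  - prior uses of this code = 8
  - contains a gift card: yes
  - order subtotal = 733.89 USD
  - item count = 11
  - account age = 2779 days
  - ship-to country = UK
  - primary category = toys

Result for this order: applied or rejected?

Rejected

Atomic conditions:
  placed via mobile app: yes → true
  account age = 199 days: 2779 == 199 is false
  contains a gift card: yes → true
  prior uses of this code ≥ 7: 8 ≥ 7 is true
  NOT order placed on a weekend: yes → false
  NOT placed via mobile app: yes → false
  primary category ∈ {apparel, electronics}: toys is not in the set → false
  ship-to country ∈ {FR, US}: UK is not in the set → false
  order subtotal ≤ 799.99 USD: 733.89 ≤ 799.99 is true
  loyalty tier ∈ {none, platinum, silver}: platinum is in the set → true
  first-time customer: no → false
  email verified: no → false
  item count = 36: 11 == 36 is false
  NOT email verified: no → true
  primary category = home: toys == home is false
  prior uses of this code = 7: 8 == 7 is false
  NOT contains a gift card: yes → false
Combine:
[1.3] NOT true = false
[1] true AND false AND false = false
[2.1] NOT true = false
[2.2] NOT false = true
[2.3] NOT false = true
[2] false AND true AND true = false
[3.1] NOT false = true
[3] true AND false AND true = false
[4.1] NOT true = false
[4.2] NOT false = true
[4] false AND true = false
[5] false AND false = false
[6.1] NOT true = false
[6] false AND true = false
[7.1] NOT true = false
[7] false AND true = false
[8.1] NOT false = true
[8] true AND false AND false = false
[root] false OR false OR false OR false OR false OR false OR false OR false = false
Overall: false → rejected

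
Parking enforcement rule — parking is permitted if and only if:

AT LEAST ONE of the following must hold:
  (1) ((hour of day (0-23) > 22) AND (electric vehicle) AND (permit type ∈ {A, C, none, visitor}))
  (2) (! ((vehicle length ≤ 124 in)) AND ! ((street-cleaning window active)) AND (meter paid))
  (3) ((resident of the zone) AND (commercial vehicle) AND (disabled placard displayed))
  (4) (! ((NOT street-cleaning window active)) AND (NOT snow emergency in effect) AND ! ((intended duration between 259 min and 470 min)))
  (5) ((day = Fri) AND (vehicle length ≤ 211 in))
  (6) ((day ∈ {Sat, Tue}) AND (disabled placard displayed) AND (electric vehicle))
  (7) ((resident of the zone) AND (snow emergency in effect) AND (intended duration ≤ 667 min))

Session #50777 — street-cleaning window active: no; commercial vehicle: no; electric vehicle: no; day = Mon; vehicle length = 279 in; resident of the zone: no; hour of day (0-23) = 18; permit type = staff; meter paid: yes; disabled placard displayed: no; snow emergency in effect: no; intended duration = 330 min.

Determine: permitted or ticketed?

Permitted

Atomic conditions:
  hour of day (0-23) > 22: 18 > 22 is false
  electric vehicle: no → false
  permit type ∈ {A, C, none, visitor}: staff is not in the set → false
  vehicle length ≤ 124 in: 279 ≤ 124 is false
  street-cleaning window active: no → false
  meter paid: yes → true
  resident of the zone: no → false
  commercial vehicle: no → false
  disabled placard displayed: no → false
  NOT street-cleaning window active: no → true
  NOT snow emergency in effect: no → true
  intended duration between 259 min and 470 min: 330 in [259, 470] is true
  day = Fri: Mon == Fri is false
  vehicle length ≤ 211 in: 279 ≤ 211 is false
  day ∈ {Sat, Tue}: Mon is not in the set → false
  snow emergency in effect: no → false
  intended duration ≤ 667 min: 330 ≤ 667 is true
Combine:
[1] false AND false AND false = false
[2.1] NOT false = true
[2.2] NOT false = true
[2] true AND true AND true = true
[3] false AND false AND false = false
[4.1] NOT true = false
[4.3] NOT true = false
[4] false AND true AND false = false
[5] false AND false = false
[6] false AND false AND false = false
[7] false AND false AND true = false
[root] false OR true OR false OR false OR false OR false OR false = true
Overall: true → permitted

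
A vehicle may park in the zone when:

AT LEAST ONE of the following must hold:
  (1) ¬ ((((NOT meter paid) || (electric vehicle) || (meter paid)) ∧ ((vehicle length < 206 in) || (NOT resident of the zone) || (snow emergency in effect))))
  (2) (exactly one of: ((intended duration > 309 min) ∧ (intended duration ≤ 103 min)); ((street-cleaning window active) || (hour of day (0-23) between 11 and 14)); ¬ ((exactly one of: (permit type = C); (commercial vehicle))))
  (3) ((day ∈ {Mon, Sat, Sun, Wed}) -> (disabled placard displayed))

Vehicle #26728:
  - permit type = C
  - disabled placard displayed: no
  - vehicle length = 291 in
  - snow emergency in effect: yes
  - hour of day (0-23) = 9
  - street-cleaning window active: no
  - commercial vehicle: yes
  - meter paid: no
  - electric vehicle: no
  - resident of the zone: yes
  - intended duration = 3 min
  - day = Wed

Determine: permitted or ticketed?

Permitted

Atomic conditions:
  NOT meter paid: no → true
  electric vehicle: no → false
  meter paid: no → false
  vehicle length < 206 in: 291 < 206 is false
  NOT resident of the zone: yes → false
  snow emergency in effect: yes → true
  intended duration > 309 min: 3 > 309 is false
  intended duration ≤ 103 min: 3 ≤ 103 is true
  street-cleaning window active: no → false
  hour of day (0-23) between 11 and 14: 9 in [11, 14] is false
  permit type = C: C == C is true
  commercial vehicle: yes → true
  day ∈ {Mon, Sat, Sun, Wed}: Wed is in the set → true
  disabled placard displayed: no → false
Combine:
[1.1.1] true OR false OR false = true
[1.1.2] false OR false OR true = true
[1.1] true AND true = true
[1] NOT true = false
[2.1] false AND true = false
[2.2] false OR false = false
[2.3.1] exactly-one(true, true) = false
[2.3] NOT false = true
[2] exactly-one(false, false, true) = true
[3] true → false = false
[root] false OR true OR false = true
Overall: true → permitted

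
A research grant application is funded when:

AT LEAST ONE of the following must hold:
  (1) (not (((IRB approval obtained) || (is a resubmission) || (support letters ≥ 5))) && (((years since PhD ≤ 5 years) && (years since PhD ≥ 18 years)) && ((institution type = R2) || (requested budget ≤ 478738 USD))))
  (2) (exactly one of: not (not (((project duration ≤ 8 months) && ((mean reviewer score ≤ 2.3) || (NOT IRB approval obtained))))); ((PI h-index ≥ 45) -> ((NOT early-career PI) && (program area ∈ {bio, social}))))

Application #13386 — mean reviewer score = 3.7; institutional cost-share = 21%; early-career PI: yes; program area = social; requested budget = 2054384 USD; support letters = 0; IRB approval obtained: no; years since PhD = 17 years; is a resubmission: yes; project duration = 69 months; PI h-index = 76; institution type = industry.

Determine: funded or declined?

Declined

Atomic conditions:
  IRB approval obtained: no → false
  is a resubmission: yes → true
  support letters ≥ 5: 0 ≥ 5 is false
  years since PhD ≤ 5 years: 17 ≤ 5 is false
  years since PhD ≥ 18 years: 17 ≥ 18 is false
  institution type = R2: industry == R2 is false
  requested budget ≤ 478738 USD: 2054384 ≤ 478738 is false
  project duration ≤ 8 months: 69 ≤ 8 is false
  mean reviewer score ≤ 2.3: 3.7 ≤ 2.3 is false
  NOT IRB approval obtained: no → true
  PI h-index ≥ 45: 76 ≥ 45 is true
  NOT early-career PI: yes → false
  program area ∈ {bio, social}: social is in the set → true
Combine:
[1.1.1] false OR true OR false = true
[1.1] NOT true = false
[1.2.1] false AND false = false
[1.2.2] false OR false = false
[1.2] false AND false = false
[1] false AND false = false
[2.1.1.1.2] false OR true = true
[2.1.1.1] false AND true = false
[2.1.1] NOT false = true
[2.1] NOT true = false
[2.2.2] false AND true = false
[2.2] true → false = false
[2] exactly-one(false, false) = false
[root] false OR false = false
Overall: false → declined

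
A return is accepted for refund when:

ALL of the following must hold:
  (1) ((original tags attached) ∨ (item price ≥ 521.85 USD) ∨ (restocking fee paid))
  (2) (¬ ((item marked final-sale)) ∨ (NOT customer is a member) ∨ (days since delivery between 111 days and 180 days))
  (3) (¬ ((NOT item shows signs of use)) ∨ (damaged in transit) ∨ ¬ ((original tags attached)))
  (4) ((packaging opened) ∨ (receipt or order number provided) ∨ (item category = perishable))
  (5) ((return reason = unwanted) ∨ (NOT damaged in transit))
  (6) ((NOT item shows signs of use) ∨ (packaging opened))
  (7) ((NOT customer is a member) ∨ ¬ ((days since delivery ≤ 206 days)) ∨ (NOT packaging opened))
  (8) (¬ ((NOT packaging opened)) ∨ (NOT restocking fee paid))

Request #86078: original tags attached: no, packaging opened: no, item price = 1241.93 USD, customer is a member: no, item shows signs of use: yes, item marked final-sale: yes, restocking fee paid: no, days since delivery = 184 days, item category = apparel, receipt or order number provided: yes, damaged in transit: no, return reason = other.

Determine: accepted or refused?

Refused

Atomic conditions:
  original tags attached: no → false
  item price ≥ 521.85 USD: 1241.93 ≥ 521.85 is true
  restocking fee paid: no → false
  item marked final-sale: yes → true
  NOT customer is a member: no → true
  days since delivery between 111 days and 180 days: 184 in [111, 180] is false
  NOT item shows signs of use: yes → false
  damaged in transit: no → false
  packaging opened: no → false
  receipt or order number provided: yes → true
  item category = perishable: apparel == perishable is false
  return reason = unwanted: other == unwanted is false
  NOT damaged in transit: no → true
  days since delivery ≤ 206 days: 184 ≤ 206 is true
  NOT packaging opened: no → true
  NOT restocking fee paid: no → true
Combine:
[1] false OR true OR false = true
[2.1] NOT true = false
[2] false OR true OR false = true
[3.1] NOT false = true
[3.3] NOT false = true
[3] true OR false OR true = true
[4] false OR true OR false = true
[5] false OR true = true
[6] false OR false = false
[7.2] NOT true = false
[7] true OR false OR true = true
[8.1] NOT true = false
[8] false OR true = true
[root] true AND true AND true AND true AND true AND false AND true AND true = false
Overall: false → refused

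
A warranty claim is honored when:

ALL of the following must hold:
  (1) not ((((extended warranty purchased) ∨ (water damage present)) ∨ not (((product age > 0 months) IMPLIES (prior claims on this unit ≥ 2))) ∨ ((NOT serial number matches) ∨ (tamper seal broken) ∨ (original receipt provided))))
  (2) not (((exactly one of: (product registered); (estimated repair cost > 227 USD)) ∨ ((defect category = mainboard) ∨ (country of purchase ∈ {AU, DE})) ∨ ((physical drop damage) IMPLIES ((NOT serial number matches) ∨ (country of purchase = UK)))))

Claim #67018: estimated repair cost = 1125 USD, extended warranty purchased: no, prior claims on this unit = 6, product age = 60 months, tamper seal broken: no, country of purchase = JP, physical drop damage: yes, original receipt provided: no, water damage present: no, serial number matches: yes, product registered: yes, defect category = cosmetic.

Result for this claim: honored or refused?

Honored

Atomic conditions:
  extended warranty purchased: no → false
  water damage present: no → false
  product age > 0 months: 60 > 0 is true
  prior claims on this unit ≥ 2: 6 ≥ 2 is true
  NOT serial number matches: yes → false
  tamper seal broken: no → false
  original receipt provided: no → false
  product registered: yes → true
  estimated repair cost > 227 USD: 1125 > 227 is true
  defect category = mainboard: cosmetic == mainboard is false
  country of purchase ∈ {AU, DE}: JP is not in the set → false
  physical drop damage: yes → true
  country of purchase = UK: JP == UK is false
Combine:
[1.1.1] false OR false = false
[1.1.2.1] true → true = true
[1.1.2] NOT true = false
[1.1.3] false OR false OR false = false
[1.1] false OR false OR false = false
[1] NOT false = true
[2.1.1] exactly-one(true, true) = false
[2.1.2] false OR false = false
[2.1.3.2] false OR false = false
[2.1.3] true → false = false
[2.1] false OR false OR false = false
[2] NOT false = true
[root] true AND true = true
Overall: true → honored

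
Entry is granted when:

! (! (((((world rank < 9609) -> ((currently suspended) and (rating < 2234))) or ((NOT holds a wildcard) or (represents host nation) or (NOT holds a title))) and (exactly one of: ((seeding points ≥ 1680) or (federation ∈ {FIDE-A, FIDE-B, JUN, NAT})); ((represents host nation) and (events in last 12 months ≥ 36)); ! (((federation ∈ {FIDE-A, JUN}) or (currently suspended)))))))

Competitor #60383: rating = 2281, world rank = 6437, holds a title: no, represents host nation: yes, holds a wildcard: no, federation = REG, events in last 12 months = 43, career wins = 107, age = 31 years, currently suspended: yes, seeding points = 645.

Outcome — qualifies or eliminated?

Qualifies

Atomic conditions:
  world rank < 9609: 6437 < 9609 is true
  currently suspended: yes → true
  rating < 2234: 2281 < 2234 is false
  NOT holds a wildcard: no → true
  represents host nation: yes → true
  NOT holds a title: no → true
  seeding points ≥ 1680: 645 ≥ 1680 is false
  federation ∈ {FIDE-A, FIDE-B, JUN, NAT}: REG is not in the set → false
  events in last 12 months ≥ 36: 43 ≥ 36 is true
  federation ∈ {FIDE-A, JUN}: REG is not in the set → false
Combine:
[1.1.1.1.2] true AND false = false
[1.1.1.1] true → false = false
[1.1.1.2] true OR true OR true = true
[1.1.1] false OR true = true
[1.1.2.1] false OR false = false
[1.1.2.2] true AND true = true
[1.1.2.3.1] false OR true = true
[1.1.2.3] NOT true = false
[1.1.2] exactly-one(false, true, false) = true
[1.1] true AND true = true
[1] NOT true = false
[root] NOT false = true
Overall: true → qualifies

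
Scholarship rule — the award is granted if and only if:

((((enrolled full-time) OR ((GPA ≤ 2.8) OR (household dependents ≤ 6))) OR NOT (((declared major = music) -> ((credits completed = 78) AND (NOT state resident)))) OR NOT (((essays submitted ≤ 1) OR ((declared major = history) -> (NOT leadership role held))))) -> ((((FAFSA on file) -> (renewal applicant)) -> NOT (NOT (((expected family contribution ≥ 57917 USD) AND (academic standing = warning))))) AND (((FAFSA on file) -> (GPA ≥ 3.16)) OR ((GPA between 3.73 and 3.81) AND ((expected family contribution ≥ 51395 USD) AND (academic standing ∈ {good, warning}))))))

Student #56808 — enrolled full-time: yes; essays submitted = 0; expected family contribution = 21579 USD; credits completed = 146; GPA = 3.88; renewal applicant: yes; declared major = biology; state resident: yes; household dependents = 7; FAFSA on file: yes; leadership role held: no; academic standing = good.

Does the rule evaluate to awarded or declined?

Atomic conditions:
  enrolled full-time: yes → true
  GPA ≤ 2.8: 3.88 ≤ 2.8 is false
  household dependents ≤ 6: 7 ≤ 6 is false
  declared major = music: biology == music is false
  credits completed = 78: 146 == 78 is false
  NOT state resident: yes → false
  essays submitted ≤ 1: 0 ≤ 1 is true
  declared major = history: biology == history is false
  NOT leadership role held: no → true
  FAFSA on file: yes → true
  renewal applicant: yes → true
  expected family contribution ≥ 57917 USD: 21579 ≥ 57917 is false
  academic standing = warning: good == warning is false
  GPA ≥ 3.16: 3.88 ≥ 3.16 is true
  GPA between 3.73 and 3.81: 3.88 in [3.73, 3.81] is false
  expected family contribution ≥ 51395 USD: 21579 ≥ 51395 is false
  academic standing ∈ {good, warning}: good is in the set → true
Combine:
[1.1.2] false OR false = false
[1.1] true OR false = true
[1.2.1.2] false AND false = false
[1.2.1] false → false (antecedent false ⇒ implication holds) = true
[1.2] NOT true = false
[1.3.1.2] false → true (antecedent false ⇒ implication holds) = true
[1.3.1] true OR true = true
[1.3] NOT true = false
[1] true OR false OR false = true
[2.1.1] true → true = true
[2.1.2.1.1] false AND false = false
[2.1.2.1] NOT false = true
[2.1.2] NOT true = false
[2.1] true → false = false
[2.2.1] true → true = true
[2.2.2.2] false AND true = false
[2.2.2] false AND false = false
[2.2] true OR false = true
[2] false AND true = false
[root] true → false = false
Overall: false → declined

Declined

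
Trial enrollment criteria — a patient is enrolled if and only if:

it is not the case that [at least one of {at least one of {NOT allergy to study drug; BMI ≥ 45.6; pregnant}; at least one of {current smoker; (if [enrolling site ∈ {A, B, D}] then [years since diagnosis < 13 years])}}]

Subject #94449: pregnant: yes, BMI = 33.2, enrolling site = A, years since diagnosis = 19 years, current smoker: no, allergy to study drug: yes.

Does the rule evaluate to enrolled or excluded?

Excluded

Atomic conditions:
  NOT allergy to study drug: yes → false
  BMI ≥ 45.6: 33.2 ≥ 45.6 is false
  pregnant: yes → true
  current smoker: no → false
  enrolling site ∈ {A, B, D}: A is in the set → true
  years since diagnosis < 13 years: 19 < 13 is false
Combine:
[1.1] false OR false OR true = true
[1.2.2] true → false = false
[1.2] false OR false = false
[1] true OR false = true
[root] NOT true = false
Overall: false → excluded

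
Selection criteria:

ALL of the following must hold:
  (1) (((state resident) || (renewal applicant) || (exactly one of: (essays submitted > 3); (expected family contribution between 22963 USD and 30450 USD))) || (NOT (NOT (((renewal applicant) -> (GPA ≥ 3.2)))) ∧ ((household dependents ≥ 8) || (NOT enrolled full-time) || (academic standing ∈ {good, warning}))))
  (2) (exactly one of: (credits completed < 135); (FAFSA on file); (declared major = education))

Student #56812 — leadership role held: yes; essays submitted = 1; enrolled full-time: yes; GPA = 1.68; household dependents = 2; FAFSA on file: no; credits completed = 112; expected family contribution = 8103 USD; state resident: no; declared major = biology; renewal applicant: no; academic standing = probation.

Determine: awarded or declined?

Declined

Atomic conditions:
  state resident: no → false
  renewal applicant: no → false
  essays submitted > 3: 1 > 3 is false
  expected family contribution between 22963 USD and 30450 USD: 8103 in [22963, 30450] is false
  GPA ≥ 3.2: 1.68 ≥ 3.2 is false
  household dependents ≥ 8: 2 ≥ 8 is false
  NOT enrolled full-time: yes → false
  academic standing ∈ {good, warning}: probation is not in the set → false
  credits completed < 135: 112 < 135 is true
  FAFSA on file: no → false
  declared major = education: biology == education is false
Combine:
[1.1.3] exactly-one(false, false) = false
[1.1] false OR false OR false = false
[1.2.1.1.1] false → false (antecedent false ⇒ implication holds) = true
[1.2.1.1] NOT true = false
[1.2.1] NOT false = true
[1.2.2] false OR false OR false = false
[1.2] true AND false = false
[1] false OR false = false
[2] exactly-one(true, false, false) = true
[root] false AND true = false
Overall: false → declined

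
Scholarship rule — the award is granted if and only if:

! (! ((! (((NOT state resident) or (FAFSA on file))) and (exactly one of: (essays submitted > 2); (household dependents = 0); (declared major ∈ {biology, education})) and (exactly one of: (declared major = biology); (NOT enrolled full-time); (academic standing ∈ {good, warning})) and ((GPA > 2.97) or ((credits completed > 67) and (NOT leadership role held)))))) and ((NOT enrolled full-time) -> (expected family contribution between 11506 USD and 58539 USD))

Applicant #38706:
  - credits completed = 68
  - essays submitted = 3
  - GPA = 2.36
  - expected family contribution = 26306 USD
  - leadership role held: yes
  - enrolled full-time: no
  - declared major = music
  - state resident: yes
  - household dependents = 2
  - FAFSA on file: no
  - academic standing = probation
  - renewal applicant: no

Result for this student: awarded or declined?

Declined

Atomic conditions:
  NOT state resident: yes → false
  FAFSA on file: no → false
  essays submitted > 2: 3 > 2 is true
  household dependents = 0: 2 == 0 is false
  declared major ∈ {biology, education}: music is not in the set → false
  declared major = biology: music == biology is false
  NOT enrolled full-time: no → true
  academic standing ∈ {good, warning}: probation is not in the set → false
  GPA > 2.97: 2.36 > 2.97 is false
  credits completed > 67: 68 > 67 is true
  NOT leadership role held: yes → false
  expected family contribution between 11506 USD and 58539 USD: 26306 in [11506, 58539] is true
Combine:
[1.1.1.1.1] false OR false = false
[1.1.1.1] NOT false = true
[1.1.1.2] exactly-one(true, false, false) = true
[1.1.1.3] exactly-one(false, true, false) = true
[1.1.1.4.2] true AND false = false
[1.1.1.4] false OR false = false
[1.1.1] true AND true AND true AND false = false
[1.1] NOT false = true
[1] NOT true = false
[2] true → true = true
[root] false AND true = false
Overall: false → declined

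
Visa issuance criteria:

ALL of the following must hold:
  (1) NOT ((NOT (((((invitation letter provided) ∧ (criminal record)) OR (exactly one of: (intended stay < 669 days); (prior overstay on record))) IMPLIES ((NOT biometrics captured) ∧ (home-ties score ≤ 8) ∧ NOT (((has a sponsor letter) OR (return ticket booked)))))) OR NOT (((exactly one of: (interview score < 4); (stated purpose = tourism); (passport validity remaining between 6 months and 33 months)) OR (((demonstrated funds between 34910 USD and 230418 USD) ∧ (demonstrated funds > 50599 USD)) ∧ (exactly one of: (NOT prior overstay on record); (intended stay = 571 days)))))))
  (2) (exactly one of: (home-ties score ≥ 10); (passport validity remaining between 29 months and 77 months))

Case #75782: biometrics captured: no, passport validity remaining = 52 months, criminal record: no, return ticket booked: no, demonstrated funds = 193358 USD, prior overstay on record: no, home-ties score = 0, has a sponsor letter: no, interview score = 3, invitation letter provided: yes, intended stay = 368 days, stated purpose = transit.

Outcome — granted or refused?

Atomic conditions:
  invitation letter provided: yes → true
  criminal record: no → false
  intended stay < 669 days: 368 < 669 is true
  prior overstay on record: no → false
  NOT biometrics captured: no → true
  home-ties score ≤ 8: 0 ≤ 8 is true
  has a sponsor letter: no → false
  return ticket booked: no → false
  interview score < 4: 3 < 4 is true
  stated purpose = tourism: transit == tourism is false
  passport validity remaining between 6 months and 33 months: 52 in [6, 33] is false
  demonstrated funds between 34910 USD and 230418 USD: 193358 in [34910, 230418] is true
  demonstrated funds > 50599 USD: 193358 > 50599 is true
  NOT prior overstay on record: no → true
  intended stay = 571 days: 368 == 571 is false
  home-ties score ≥ 10: 0 ≥ 10 is false
  passport validity remaining between 29 months and 77 months: 52 in [29, 77] is true
Combine:
[1.1.1.1.1.1] true AND false = false
[1.1.1.1.1.2] exactly-one(true, false) = true
[1.1.1.1.1] false OR true = true
[1.1.1.1.2.3.1] false OR false = false
[1.1.1.1.2.3] NOT false = true
[1.1.1.1.2] true AND true AND true = true
[1.1.1.1] true → true = true
[1.1.1] NOT true = false
[1.1.2.1.1] exactly-one(true, false, false) = true
[1.1.2.1.2.1] true AND true = true
[1.1.2.1.2.2] exactly-one(true, false) = true
[1.1.2.1.2] true AND true = true
[1.1.2.1] true OR true = true
[1.1.2] NOT true = false
[1.1] false OR false = false
[1] NOT false = true
[2] exactly-one(false, true) = true
[root] true AND true = true
Overall: true → granted

Granted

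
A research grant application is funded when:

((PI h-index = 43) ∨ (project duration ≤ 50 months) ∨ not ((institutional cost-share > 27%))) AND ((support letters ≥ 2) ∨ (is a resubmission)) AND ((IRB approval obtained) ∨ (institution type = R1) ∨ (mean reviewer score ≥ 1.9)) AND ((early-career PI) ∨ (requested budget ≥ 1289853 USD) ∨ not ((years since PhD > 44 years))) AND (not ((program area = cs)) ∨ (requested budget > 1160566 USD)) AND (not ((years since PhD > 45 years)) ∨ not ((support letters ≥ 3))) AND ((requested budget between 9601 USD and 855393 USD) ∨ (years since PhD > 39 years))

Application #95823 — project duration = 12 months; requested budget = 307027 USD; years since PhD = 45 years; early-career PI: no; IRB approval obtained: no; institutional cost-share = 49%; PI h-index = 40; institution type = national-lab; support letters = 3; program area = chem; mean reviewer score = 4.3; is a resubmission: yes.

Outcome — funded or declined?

Atomic conditions:
  PI h-index = 43: 40 == 43 is false
  project duration ≤ 50 months: 12 ≤ 50 is true
  institutional cost-share > 27%: 49 > 27 is true
  support letters ≥ 2: 3 ≥ 2 is true
  is a resubmission: yes → true
  IRB approval obtained: no → false
  institution type = R1: national-lab == R1 is false
  mean reviewer score ≥ 1.9: 4.3 ≥ 1.9 is true
  early-career PI: no → false
  requested budget ≥ 1289853 USD: 307027 ≥ 1289853 is false
  years since PhD > 44 years: 45 > 44 is true
  program area = cs: chem == cs is false
  requested budget > 1160566 USD: 307027 > 1160566 is false
  years since PhD > 45 years: 45 > 45 is false
  support letters ≥ 3: 3 ≥ 3 is true
  requested budget between 9601 USD and 855393 USD: 307027 in [9601, 855393] is true
  years since PhD > 39 years: 45 > 39 is true
Combine:
[1.3] NOT true = false
[1] false OR true OR false = true
[2] true OR true = true
[3] false OR false OR true = true
[4.3] NOT true = false
[4] false OR false OR false = false
[5.1] NOT false = true
[5] true OR false = true
[6.1] NOT false = true
[6.2] NOT true = false
[6] true OR false = true
[7] true OR true = true
[root] true AND true AND true AND false AND true AND true AND true = false
Overall: false → declined

Declined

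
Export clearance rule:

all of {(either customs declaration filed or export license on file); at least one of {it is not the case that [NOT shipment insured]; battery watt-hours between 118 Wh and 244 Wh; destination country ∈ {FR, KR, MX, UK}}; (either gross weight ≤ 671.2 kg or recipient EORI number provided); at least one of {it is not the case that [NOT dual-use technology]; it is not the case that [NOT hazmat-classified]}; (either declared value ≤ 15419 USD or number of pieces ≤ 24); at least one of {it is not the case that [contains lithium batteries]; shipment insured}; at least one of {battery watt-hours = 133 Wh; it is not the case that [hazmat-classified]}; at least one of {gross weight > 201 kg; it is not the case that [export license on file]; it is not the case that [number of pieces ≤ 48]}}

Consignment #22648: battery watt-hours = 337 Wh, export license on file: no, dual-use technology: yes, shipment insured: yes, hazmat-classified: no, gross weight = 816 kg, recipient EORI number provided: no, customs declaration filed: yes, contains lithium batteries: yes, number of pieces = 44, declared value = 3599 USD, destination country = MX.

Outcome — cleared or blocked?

Atomic conditions:
  customs declaration filed: yes → true
  export license on file: no → false
  NOT shipment insured: yes → false
  battery watt-hours between 118 Wh and 244 Wh: 337 in [118, 244] is false
  destination country ∈ {FR, KR, MX, UK}: MX is in the set → true
  gross weight ≤ 671.2 kg: 816 ≤ 671.2 is false
  recipient EORI number provided: no → false
  NOT dual-use technology: yes → false
  NOT hazmat-classified: no → true
  declared value ≤ 15419 USD: 3599 ≤ 15419 is true
  number of pieces ≤ 24: 44 ≤ 24 is false
  contains lithium batteries: yes → true
  shipment insured: yes → true
  battery watt-hours = 133 Wh: 337 == 133 is false
  hazmat-classified: no → false
  gross weight > 201 kg: 816 > 201 is true
  number of pieces ≤ 48: 44 ≤ 48 is true
Combine:
[1] true OR false = true
[2.1] NOT false = true
[2] true OR false OR true = true
[3] false OR false = false
[4.1] NOT false = true
[4.2] NOT true = false
[4] true OR false = true
[5] true OR false = true
[6.1] NOT true = false
[6] false OR true = true
[7.2] NOT false = true
[7] false OR true = true
[8.2] NOT false = true
[8.3] NOT true = false
[8] true OR true OR false = true
[root] true AND true AND false AND true AND true AND true AND true AND true = false
Overall: false → blocked

Blocked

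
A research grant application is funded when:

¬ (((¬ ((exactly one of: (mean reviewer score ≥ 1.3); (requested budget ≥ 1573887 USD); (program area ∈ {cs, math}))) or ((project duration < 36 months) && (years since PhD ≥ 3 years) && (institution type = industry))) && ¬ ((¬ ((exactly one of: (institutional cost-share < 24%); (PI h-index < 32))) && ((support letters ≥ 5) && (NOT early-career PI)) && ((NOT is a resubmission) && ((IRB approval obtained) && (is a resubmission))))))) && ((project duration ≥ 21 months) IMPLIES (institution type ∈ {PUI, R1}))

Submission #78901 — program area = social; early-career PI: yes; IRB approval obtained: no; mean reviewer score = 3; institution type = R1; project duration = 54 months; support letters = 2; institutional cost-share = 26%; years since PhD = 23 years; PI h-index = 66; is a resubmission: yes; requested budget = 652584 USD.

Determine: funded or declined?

Funded

Atomic conditions:
  mean reviewer score ≥ 1.3: 3 ≥ 1.3 is true
  requested budget ≥ 1573887 USD: 652584 ≥ 1573887 is false
  program area ∈ {cs, math}: social is not in the set → false
  project duration < 36 months: 54 < 36 is false
  years since PhD ≥ 3 years: 23 ≥ 3 is true
  institution type = industry: R1 == industry is false
  institutional cost-share < 24%: 26 < 24 is false
  PI h-index < 32: 66 < 32 is false
  support letters ≥ 5: 2 ≥ 5 is false
  NOT early-career PI: yes → false
  NOT is a resubmission: yes → false
  IRB approval obtained: no → false
  is a resubmission: yes → true
  project duration ≥ 21 months: 54 ≥ 21 is true
  institution type ∈ {PUI, R1}: R1 is in the set → true
Combine:
[1.1.1.1.1] exactly-one(true, false, false) = true
[1.1.1.1] NOT true = false
[1.1.1.2] false AND true AND false = false
[1.1.1] false OR false = false
[1.1.2.1.1.1] exactly-one(false, false) = false
[1.1.2.1.1] NOT false = true
[1.1.2.1.2] false AND false = false
[1.1.2.1.3.2] false AND true = false
[1.1.2.1.3] false AND false = false
[1.1.2.1] true AND false AND false = false
[1.1.2] NOT false = true
[1.1] false AND true = false
[1] NOT false = true
[2] true → true = true
[root] true AND true = true
Overall: true → funded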